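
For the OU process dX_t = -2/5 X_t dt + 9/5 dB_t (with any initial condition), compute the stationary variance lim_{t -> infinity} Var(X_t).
lim Var(X_t) = 81/20

The OU SDE dX = -theta X dt + sigma dB admits the integrating factor exp(theta t): d(exp(theta t) X_t) = sigma exp(theta t) dB_t. Integrating from 0 to t gives X_t = x_0 * exp(-theta t) + sigma * int_0^t exp(-theta (t-s)) dB_s for any initial x_0. The Itô integral has variance (by the Itô isometry) sigma^2 * int_0^t exp(-2 theta (t - s)) ds = sigma^2 * (1 - exp(-2 theta t)) / (2 theta), independent of x_0.
With theta = 2/5, sigma = 9/5:
  Var(X_t) = (9/5)^2 * (1 - exp(-2*2/5 t)) / (2 * 2/5) = 81/20 - 81*exp(-4*t/5)/20.
As t -> infinity, exp(-2*2/5 t) -> 0, so the stationary variance is sigma^2 / (2 theta) = 81/20.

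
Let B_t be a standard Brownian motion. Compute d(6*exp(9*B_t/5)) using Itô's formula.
d(6*exp(9*B_t/5)) = (243*exp(9*B_t/5)/25) dt + (54*exp(9*B_t/5)/5) dB_t

Itô's formula for f(B_t) gives d f(B_t) = f'(B_t) dB_t + (1/2) f''(B_t) dt. Compute derivatives of f(x) = 6*exp(9*x/5):
  f'(x)  = 54*exp(9*x/5)/5
  f''(x) = 486*exp(9*x/5)/25
Substitute x = B_t and multiply the f'' term by 1/2:
  drift     = (1/2) * (486*exp(9*x/5)/25) evaluated at B_t = 243*exp(9*B_t/5)/25
  diffusion = (54*exp(9*x/5)/5) evaluated at B_t = 54*exp(9*B_t/5)/5
Therefore d(6*exp(9*B_t/5)) = (243*exp(9*B_t/5)/25) dt + (54*exp(9*B_t/5)/5) dB_t.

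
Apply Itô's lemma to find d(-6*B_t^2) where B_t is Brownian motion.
d(-6*B_t^2) = (-6) dt + (-12*B_t) dB_t

Itô's formula for f(B_t) gives d f(B_t) = f'(B_t) dB_t + (1/2) f''(B_t) dt. Compute derivatives of f(x) = -6*x^2:
  f'(x)  = -12*x
  f''(x) = -12
Substitute x = B_t and multiply the f'' term by 1/2:
  drift     = (1/2) * (-12) evaluated at B_t = -6
  diffusion = (-12*x) evaluated at B_t = -12*B_t
Therefore d(-6*B_t^2) = (-6) dt + (-12*B_t) dB_t.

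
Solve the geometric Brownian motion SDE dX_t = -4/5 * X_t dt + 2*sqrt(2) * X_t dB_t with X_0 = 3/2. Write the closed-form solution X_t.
X_t = 3/2 * exp((-24/5) * t + (2*sqrt(2)) * B_t)

For GBM dX = mu X dt + sigma X dB with X_0 = x_0, apply Itô to Y = log X: dY = (mu - sigma^2/2) dt + sigma dB, so Y_t = log(x_0) + (mu - sigma^2/2) t + sigma B_t and hence X_t = x_0 * exp((mu - sigma^2/2) t + sigma B_t).
With mu = -4/5, sigma = 2*sqrt(2), x_0 = 3/2, this gives:
  X_t = 3/2 * exp((-24/5) * t + (2*sqrt(2)) * B_t).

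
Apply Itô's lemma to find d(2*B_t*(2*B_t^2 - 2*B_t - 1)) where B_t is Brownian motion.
d(2*B_t*(2*B_t^2 - 2*B_t - 1)) = (12*B_t - 4) dt + (12*B_t^2 - 8*B_t - 2) dB_t

Itô's formula for f(B_t) gives d f(B_t) = f'(B_t) dB_t + (1/2) f''(B_t) dt. Compute derivatives of f(x) = 2*x*(2*x^2 - 2*x - 1):
  f'(x)  = 12*x^2 - 8*x - 2
  f''(x) = 24*x - 8
Substitute x = B_t and multiply the f'' term by 1/2:
  drift     = (1/2) * (24*x - 8) evaluated at B_t = 12*B_t - 4
  diffusion = (12*x^2 - 8*x - 2) evaluated at B_t = 12*B_t^2 - 8*B_t - 2
Therefore d(2*B_t*(2*B_t^2 - 2*B_t - 1)) = (12*B_t - 4) dt + (12*B_t^2 - 8*B_t - 2) dB_t.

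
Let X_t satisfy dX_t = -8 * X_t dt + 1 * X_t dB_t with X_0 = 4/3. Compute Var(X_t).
Var(X_t) = (16*exp(t) - 16)*exp(-16*t)/9

For GBM dX = mu X dt + sigma X dB with X_0 = x_0, apply Itô to Y = log X: dY = (mu - sigma^2/2) dt + sigma dB, so Y_t = log(x_0) + (mu - sigma^2/2) t + sigma B_t and hence X_t = x_0 * exp((mu - sigma^2/2) t + sigma B_t).
With mu = -8, sigma = 1, x_0 = 4/3, this gives:
  X_t = 4/3 * exp((-17/2) * t + (1) * B_t).
Since sigma*B_t ~ Normal(0, sigma^2 t), E[exp(sigma*B_t)] = exp(sigma^2 t / 2); so E[X_t] = x_0 * exp((mu - sigma^2/2) t) * exp(sigma^2 t / 2) = x_0 * exp(mu t) = 4*exp(-8*t)/3.
Var(X_t) = E[X_t^2] - (E[X_t])^2 = x_0^2 * exp(2 mu t) * (exp(sigma^2 t) - 1) = (16*exp(t) - 16)*exp(-16*t)/9.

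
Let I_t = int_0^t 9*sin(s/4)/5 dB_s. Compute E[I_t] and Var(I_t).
E[I_t] = 0; Var(I_t) = 81*t/50 - 81*sin(t/2)/25

The Itô integral of a deterministic integrand f(s) has mean 0 because each increment f(s) * (B_{s+ds} - B_s) has mean 0. By the Itô isometry:
  Var( int_0^t f(s) dB_s ) = E[ (int_0^t f(s) dB_s)^2 ] = int_0^t f(s)^2 ds.
Here f(s) = 9*sin(s/4)/5, so f(s)^2 = 81*sin(s/4)^2/25. Integrate:
  int_0^t (81*sin(s/4)^2/25) ds = 81*t/50 - 81*sin(t/2)/25.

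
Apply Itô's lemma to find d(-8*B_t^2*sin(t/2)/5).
d(-8*B_t^2*sin(t/2)/5) = (-4*B_t^2*cos(t/2)/5 - 8*sin(t/2)/5) dt + (-16*B_t*sin(t/2)/5) dB_t

Itô's formula for f(t, x): d f(t, B_t) = (f_t + (1/2) f_xx) dt + f_x dB_t. Compute partials of f(t, x) = -8*x^2*sin(t/2)/5:
  f_t(t,x)  = -4*x^2*cos(t/2)/5
  f_x(t,x)  = -16*x*sin(t/2)/5
  f_xx(t,x) = -16*sin(t/2)/5
Assemble drift = f_t + (1/2) f_xx = -4*x^2*cos(t/2)/5 - 8*sin(t/2)/5 and diffusion = f_x = -16*x*sin(t/2)/5. Substituting x = B_t:
  d(-8*B_t^2*sin(t/2)/5) = (-4*B_t^2*cos(t/2)/5 - 8*sin(t/2)/5) dt + (-16*B_t*sin(t/2)/5) dB_t.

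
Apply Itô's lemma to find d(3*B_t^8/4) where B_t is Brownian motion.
d(3*B_t^8/4) = (21*B_t^6) dt + (6*B_t^7) dB_t

Itô's formula for f(B_t) gives d f(B_t) = f'(B_t) dB_t + (1/2) f''(B_t) dt. Compute derivatives of f(x) = 3*x^8/4:
  f'(x)  = 6*x^7
  f''(x) = 42*x^6
Substitute x = B_t and multiply the f'' term by 1/2:
  drift     = (1/2) * (42*x^6) evaluated at B_t = 21*B_t^6
  diffusion = (6*x^7) evaluated at B_t = 6*B_t^7
Therefore d(3*B_t^8/4) = (21*B_t^6) dt + (6*B_t^7) dB_t.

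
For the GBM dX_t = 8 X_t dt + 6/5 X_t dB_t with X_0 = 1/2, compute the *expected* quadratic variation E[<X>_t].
E[<X>_t] = 9*exp(436*t/25)/436 - 9/436

<X>_t = int_0^t ((6/5) * X_s)^2 ds. Taking expectation inside the integral: E[<X>_t] = (6/5)^2 * int_0^t E[X_s^2] ds. For GBM, E[X_s^2] = x_0^2 * exp((2 mu + sigma^2) s). Integrating:
  E[<X>_t] = (6/5)^2 * (1/2)^2 * (exp((2*8 + (6/5)^2) t) - 1) / (2*8 + (6/5)^2)
           = (6/5)^2 * (1/2)^2 * (exp((436/25) t) - 1) / (436/25) = 9*exp(436*t/25)/436 - 9/436.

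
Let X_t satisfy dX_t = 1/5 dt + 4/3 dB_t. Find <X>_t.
<X>_t = 16*t/9

For an Itô process dX_t = a(t) dt + b(t) dB_t, the quadratic variation is <X>_t = int_0^t b(s)^2 ds (the drift term does not contribute). Here b(s) = 4/3, so
  b(s)^2 = 16/9.
Integrating from 0 to t:
  <X>_t = int_0^t (16/9) ds = 16*t/9.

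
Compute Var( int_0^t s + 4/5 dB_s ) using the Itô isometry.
Var = t*(25*t^2 + 60*t + 48)/75

The Itô integral of a deterministic integrand f(s) has mean 0 because each increment f(s) * (B_{s+ds} - B_s) has mean 0. By the Itô isometry:
  Var( int_0^t f(s) dB_s ) = E[ (int_0^t f(s) dB_s)^2 ] = int_0^t f(s)^2 ds.
Here f(s) = s + 4/5, so f(s)^2 = (5*s + 4)^2/25. Integrate:
  int_0^t ((5*s + 4)^2/25) ds = t*(25*t^2 + 60*t + 48)/75.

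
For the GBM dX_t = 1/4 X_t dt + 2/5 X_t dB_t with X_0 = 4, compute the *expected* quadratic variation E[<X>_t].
E[<X>_t] = 128*exp(33*t/50)/33 - 128/33

<X>_t = int_0^t ((2/5) * X_s)^2 ds. Taking expectation inside the integral: E[<X>_t] = (2/5)^2 * int_0^t E[X_s^2] ds. For GBM, E[X_s^2] = x_0^2 * exp((2 mu + sigma^2) s). Integrating:
  E[<X>_t] = (2/5)^2 * 4^2 * (exp((2*(1/4) + (2/5)^2) t) - 1) / (2*(1/4) + (2/5)^2)
           = (2/5)^2 * 4^2 * (exp((33/50) t) - 1) / (33/50) = 128*exp(33*t/50)/33 - 128/33.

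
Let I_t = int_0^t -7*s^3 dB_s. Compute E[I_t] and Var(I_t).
E[I_t] = 0; Var(I_t) = 7*t^7

The Itô integral of a deterministic integrand f(s) has mean 0 because each increment f(s) * (B_{s+ds} - B_s) has mean 0. By the Itô isometry:
  Var( int_0^t f(s) dB_s ) = E[ (int_0^t f(s) dB_s)^2 ] = int_0^t f(s)^2 ds.
Here f(s) = -7*s^3, so f(s)^2 = 49*s^6. Integrate:
  int_0^t (49*s^6) ds = 7*t^7.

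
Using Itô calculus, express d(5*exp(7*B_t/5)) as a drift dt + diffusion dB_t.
d(5*exp(7*B_t/5)) = (49*exp(7*B_t/5)/10) dt + (7*exp(7*B_t/5)) dB_t

Itô's formula for f(B_t) gives d f(B_t) = f'(B_t) dB_t + (1/2) f''(B_t) dt. Compute derivatives of f(x) = 5*exp(7*x/5):
  f'(x)  = 7*exp(7*x/5)
  f''(x) = 49*exp(7*x/5)/5
Substitute x = B_t and multiply the f'' term by 1/2:
  drift     = (1/2) * (49*exp(7*x/5)/5) evaluated at B_t = 49*exp(7*B_t/5)/10
  diffusion = (7*exp(7*x/5)) evaluated at B_t = 7*exp(7*B_t/5)
Therefore d(5*exp(7*B_t/5)) = (49*exp(7*B_t/5)/10) dt + (7*exp(7*B_t/5)) dB_t.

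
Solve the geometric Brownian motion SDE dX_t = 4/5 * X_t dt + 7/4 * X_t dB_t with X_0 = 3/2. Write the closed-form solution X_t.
X_t = 3/2 * exp((-117/160) * t + (7/4) * B_t)

For GBM dX = mu X dt + sigma X dB with X_0 = x_0, apply Itô to Y = log X: dY = (mu - sigma^2/2) dt + sigma dB, so Y_t = log(x_0) + (mu - sigma^2/2) t + sigma B_t and hence X_t = x_0 * exp((mu - sigma^2/2) t + sigma B_t).
With mu = 4/5, sigma = 7/4, x_0 = 3/2, this gives:
  X_t = 3/2 * exp((-117/160) * t + (7/4) * B_t).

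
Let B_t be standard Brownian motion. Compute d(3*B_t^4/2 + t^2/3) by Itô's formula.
d(3*B_t^4/2 + t^2/3) = (9*B_t^2 + 2*t/3) dt + (6*B_t^3) dB_t

Itô's formula for f(t, x): d f(t, B_t) = (f_t + (1/2) f_xx) dt + f_x dB_t. Compute partials of f(t, x) = t^2/3 + 3*x^4/2:
  f_t(t,x)  = 2*t/3
  f_x(t,x)  = 6*x^3
  f_xx(t,x) = 18*x^2
Assemble drift = f_t + (1/2) f_xx = 2*t/3 + 9*x^2 and diffusion = f_x = 6*x^3. Substituting x = B_t:
  d(3*B_t^4/2 + t^2/3) = (9*B_t^2 + 2*t/3) dt + (6*B_t^3) dB_t.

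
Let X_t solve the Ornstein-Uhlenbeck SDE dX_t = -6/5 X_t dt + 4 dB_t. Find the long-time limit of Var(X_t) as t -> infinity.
lim Var(X_t) = 20/3

The OU SDE dX = -theta X dt + sigma dB admits the integrating factor exp(theta t): d(exp(theta t) X_t) = sigma exp(theta t) dB_t. Integrating from 0 to t gives X_t = x_0 * exp(-theta t) + sigma * int_0^t exp(-theta (t-s)) dB_s for any initial x_0. The Itô integral has variance (by the Itô isometry) sigma^2 * int_0^t exp(-2 theta (t - s)) ds = sigma^2 * (1 - exp(-2 theta t)) / (2 theta), independent of x_0.
With theta = 6/5, sigma = 4:
  Var(X_t) = (4)^2 * (1 - exp(-2*6/5 t)) / (2 * 6/5) = 20/3 - 20*exp(-12*t/5)/3.
As t -> infinity, exp(-2*6/5 t) -> 0, so the stationary variance is sigma^2 / (2 theta) = 20/3.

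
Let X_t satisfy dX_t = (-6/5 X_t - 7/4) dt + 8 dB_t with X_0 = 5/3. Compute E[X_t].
E[X_t] = -35/24 + 25*exp(-6*t/5)/8

Taking expectations and using E[dB_t] = 0, the mean m(t) = E[X_t] satisfies the ODE m'(t) = a m(t) + b with m(0) = x_0. With a = -6/5, b = -7/4, x_0 = 5/3, the solution is
  m(t) = x_0 * exp(a t) + (b/a) * (exp(a t) - 1)
       = (5/3) * exp((-6/5) t) + ((-7/4)/(-6/5)) * (exp((-6/5) t) - 1)
       = -35/24 + 25*exp(-6*t/5)/8.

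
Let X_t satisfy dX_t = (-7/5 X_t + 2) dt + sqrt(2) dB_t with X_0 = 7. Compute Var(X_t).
Var(X_t) = 5/7 - 5*exp(-14*t/5)/7

The variance V(t) = Var(X_t) satisfies V'(t) = 2 a V(t) + c^2 with V(0) = 0 (drift coefficient is linear in X, diffusion is constant). With a = -7/5, c = sqrt(2), the solution is
  V(t) = (c^2 / (2 a)) * (exp(2 a t) - 1)
       = (sqrt(2)^2 / (2*(-7/5))) * (exp((-14/5) t) - 1)
       = 5/7 - 5*exp(-14*t/5)/7.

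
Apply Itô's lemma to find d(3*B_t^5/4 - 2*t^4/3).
d(3*B_t^5/4 - 2*t^4/3) = (15*B_t^3/2 - 8*t^3/3) dt + (15*B_t^4/4) dB_t

Itô's formula for f(t, x): d f(t, B_t) = (f_t + (1/2) f_xx) dt + f_x dB_t. Compute partials of f(t, x) = -2*t^4/3 + 3*x^5/4:
  f_t(t,x)  = -8*t^3/3
  f_x(t,x)  = 15*x^4/4
  f_xx(t,x) = 15*x^3
Assemble drift = f_t + (1/2) f_xx = -8*t^3/3 + 15*x^3/2 and diffusion = f_x = 15*x^4/4. Substituting x = B_t:
  d(3*B_t^5/4 - 2*t^4/3) = (15*B_t^3/2 - 8*t^3/3) dt + (15*B_t^4/4) dB_t.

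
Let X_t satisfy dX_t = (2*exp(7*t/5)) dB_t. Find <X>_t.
<X>_t = 10*exp(14*t/5)/7 - 10/7

For an Itô process dX_t = a(t) dt + b(t) dB_t, the quadratic variation is <X>_t = int_0^t b(s)^2 ds (the drift term does not contribute). Here b(s) = 2*exp(7*s/5), so
  b(s)^2 = 4*exp(14*s/5).
Integrating from 0 to t:
  <X>_t = int_0^t (4*exp(14*s/5)) ds = 10*exp(14*t/5)/7 - 10/7.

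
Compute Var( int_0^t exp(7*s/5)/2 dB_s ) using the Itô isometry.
Var = 5*exp(14*t/5)/56 - 5/56

The Itô integral of a deterministic integrand f(s) has mean 0 because each increment f(s) * (B_{s+ds} - B_s) has mean 0. By the Itô isometry:
  Var( int_0^t f(s) dB_s ) = E[ (int_0^t f(s) dB_s)^2 ] = int_0^t f(s)^2 ds.
Here f(s) = exp(7*s/5)/2, so f(s)^2 = exp(14*s/5)/4. Integrate:
  int_0^t (exp(14*s/5)/4) ds = 5*exp(14*t/5)/56 - 5/56.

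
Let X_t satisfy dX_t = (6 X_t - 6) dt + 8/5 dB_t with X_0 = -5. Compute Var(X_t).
Var(X_t) = 16*exp(12*t)/75 - 16/75

The variance V(t) = Var(X_t) satisfies V'(t) = 2 a V(t) + c^2 with V(0) = 0 (drift coefficient is linear in X, diffusion is constant). With a = 6, c = 8/5, the solution is
  V(t) = (c^2 / (2 a)) * (exp(2 a t) - 1)
       = ((8/5)^2 / (2*6)) * (exp(12 t) - 1)
       = 16*exp(12*t)/75 - 16/75.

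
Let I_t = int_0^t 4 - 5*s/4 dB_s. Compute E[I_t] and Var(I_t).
E[I_t] = 0; Var(I_t) = t*(25*t^2 - 240*t + 768)/48

The Itô integral of a deterministic integrand f(s) has mean 0 because each increment f(s) * (B_{s+ds} - B_s) has mean 0. By the Itô isometry:
  Var( int_0^t f(s) dB_s ) = E[ (int_0^t f(s) dB_s)^2 ] = int_0^t f(s)^2 ds.
Here f(s) = 4 - 5*s/4, so f(s)^2 = (5*s - 16)^2/16. Integrate:
  int_0^t ((5*s - 16)^2/16) ds = t*(25*t^2 - 240*t + 768)/48.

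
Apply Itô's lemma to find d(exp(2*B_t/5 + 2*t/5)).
d(exp(2*B_t/5 + 2*t/5)) = (12*exp(2*B_t/5 + 2*t/5)/25) dt + (2*exp(2*B_t/5 + 2*t/5)/5) dB_t

Itô's formula for f(t, x): d f(t, B_t) = (f_t + (1/2) f_xx) dt + f_x dB_t. Compute partials of f(t, x) = exp(2*t/5 + 2*x/5):
  f_t(t,x)  = 2*exp(2*t/5 + 2*x/5)/5
  f_x(t,x)  = 2*exp(2*t/5 + 2*x/5)/5
  f_xx(t,x) = 4*exp(2*t/5 + 2*x/5)/25
Assemble drift = f_t + (1/2) f_xx = 12*exp(2*t/5 + 2*x/5)/25 and diffusion = f_x = 2*exp(2*t/5 + 2*x/5)/5. Substituting x = B_t:
  d(exp(2*B_t/5 + 2*t/5)) = (12*exp(2*B_t/5 + 2*t/5)/25) dt + (2*exp(2*B_t/5 + 2*t/5)/5) dB_t.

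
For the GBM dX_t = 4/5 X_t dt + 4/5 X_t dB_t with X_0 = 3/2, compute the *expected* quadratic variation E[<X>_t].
E[<X>_t] = 9*exp(56*t/25)/14 - 9/14

<X>_t = int_0^t ((4/5) * X_s)^2 ds. Taking expectation inside the integral: E[<X>_t] = (4/5)^2 * int_0^t E[X_s^2] ds. For GBM, E[X_s^2] = x_0^2 * exp((2 mu + sigma^2) s). Integrating:
  E[<X>_t] = (4/5)^2 * (3/2)^2 * (exp((2*(4/5) + (4/5)^2) t) - 1) / (2*(4/5) + (4/5)^2)
           = (4/5)^2 * (3/2)^2 * (exp((56/25) t) - 1) / (56/25) = 9*exp(56*t/25)/14 - 9/14.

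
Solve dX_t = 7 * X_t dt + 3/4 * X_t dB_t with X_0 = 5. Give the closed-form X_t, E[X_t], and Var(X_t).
X_t = 5 * exp((215/32) t + (3/4) B_t); E[X_t] = 5*exp(7*t); Var(X_t) = 25*(exp(9*t/16) - 1)*exp(14*t)

For GBM dX = mu X dt + sigma X dB with X_0 = x_0, apply Itô to Y = log X: dY = (mu - sigma^2/2) dt + sigma dB, so Y_t = log(x_0) + (mu - sigma^2/2) t + sigma B_t and hence X_t = x_0 * exp((mu - sigma^2/2) t + sigma B_t).
With mu = 7, sigma = 3/4, x_0 = 5, this gives:
  X_t = 5 * exp((215/32) * t + (3/4) * B_t).
Since sigma*B_t ~ Normal(0, sigma^2 t), E[exp(sigma*B_t)] = exp(sigma^2 t / 2); so E[X_t] = x_0 * exp((mu - sigma^2/2) t) * exp(sigma^2 t / 2) = x_0 * exp(mu t) = 5*exp(7*t).
Var(X_t) = E[X_t^2] - (E[X_t])^2 = x_0^2 * exp(2 mu t) * (exp(sigma^2 t) - 1) = 25*(exp(9*t/16) - 1)*exp(14*t).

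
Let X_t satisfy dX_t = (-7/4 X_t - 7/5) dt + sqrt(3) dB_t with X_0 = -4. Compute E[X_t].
E[X_t] = -4/5 - 16*exp(-7*t/4)/5

Taking expectations and using E[dB_t] = 0, the mean m(t) = E[X_t] satisfies the ODE m'(t) = a m(t) + b with m(0) = x_0. With a = -7/4, b = -7/5, x_0 = -4, the solution is
  m(t) = x_0 * exp(a t) + (b/a) * (exp(a t) - 1)
       = (-4) * exp((-7/4) t) + ((-7/5)/(-7/4)) * (exp((-7/4) t) - 1)
       = -4/5 - 16*exp(-7*t/4)/5.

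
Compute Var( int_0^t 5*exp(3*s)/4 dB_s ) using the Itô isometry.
Var = 25*exp(6*t)/96 - 25/96

The Itô integral of a deterministic integrand f(s) has mean 0 because each increment f(s) * (B_{s+ds} - B_s) has mean 0. By the Itô isometry:
  Var( int_0^t f(s) dB_s ) = E[ (int_0^t f(s) dB_s)^2 ] = int_0^t f(s)^2 ds.
Here f(s) = 5*exp(3*s)/4, so f(s)^2 = 25*exp(6*s)/16. Integrate:
  int_0^t (25*exp(6*s)/16) ds = 25*exp(6*t)/96 - 25/96.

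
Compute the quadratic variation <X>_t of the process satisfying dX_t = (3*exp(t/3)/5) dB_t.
<X>_t = 27*exp(2*t/3)/50 - 27/50

For an Itô process dX_t = a(t) dt + b(t) dB_t, the quadratic variation is <X>_t = int_0^t b(s)^2 ds (the drift term does not contribute). Here b(s) = 3*exp(s/3)/5, so
  b(s)^2 = 9*exp(2*s/3)/25.
Integrating from 0 to t:
  <X>_t = int_0^t (9*exp(2*s/3)/25) ds = 27*exp(2*t/3)/50 - 27/50.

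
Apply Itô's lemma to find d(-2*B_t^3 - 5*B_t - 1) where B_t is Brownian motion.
d(-2*B_t^3 - 5*B_t - 1) = (-6*B_t) dt + (-6*B_t^2 - 5) dB_t

Itô's formula for f(B_t) gives d f(B_t) = f'(B_t) dB_t + (1/2) f''(B_t) dt. Compute derivatives of f(x) = -2*x^3 - 5*x - 1:
  f'(x)  = -6*x^2 - 5
  f''(x) = -12*x
Substitute x = B_t and multiply the f'' term by 1/2:
  drift     = (1/2) * (-12*x) evaluated at B_t = -6*B_t
  diffusion = (-6*x^2 - 5) evaluated at B_t = -6*B_t^2 - 5
Therefore d(-2*B_t^3 - 5*B_t - 1) = (-6*B_t) dt + (-6*B_t^2 - 5) dB_t.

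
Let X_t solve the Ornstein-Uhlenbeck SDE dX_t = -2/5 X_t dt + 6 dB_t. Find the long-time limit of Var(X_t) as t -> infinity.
lim Var(X_t) = 45

The OU SDE dX = -theta X dt + sigma dB admits the integrating factor exp(theta t): d(exp(theta t) X_t) = sigma exp(theta t) dB_t. Integrating from 0 to t gives X_t = x_0 * exp(-theta t) + sigma * int_0^t exp(-theta (t-s)) dB_s for any initial x_0. The Itô integral has variance (by the Itô isometry) sigma^2 * int_0^t exp(-2 theta (t - s)) ds = sigma^2 * (1 - exp(-2 theta t)) / (2 theta), independent of x_0.
With theta = 2/5, sigma = 6:
  Var(X_t) = (6)^2 * (1 - exp(-2*2/5 t)) / (2 * 2/5) = 45 - 45*exp(-4*t/5).
As t -> infinity, exp(-2*2/5 t) -> 0, so the stationary variance is sigma^2 / (2 theta) = 45.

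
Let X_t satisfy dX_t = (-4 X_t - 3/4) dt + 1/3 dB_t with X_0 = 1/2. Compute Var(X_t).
Var(X_t) = 1/72 - exp(-8*t)/72

The variance V(t) = Var(X_t) satisfies V'(t) = 2 a V(t) + c^2 with V(0) = 0 (drift coefficient is linear in X, diffusion is constant). With a = -4, c = 1/3, the solution is
  V(t) = (c^2 / (2 a)) * (exp(2 a t) - 1)
       = ((1/3)^2 / (2*(-4))) * (exp((-8) t) - 1)
       = 1/72 - exp(-8*t)/72.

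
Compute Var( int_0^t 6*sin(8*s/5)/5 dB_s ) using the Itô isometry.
Var = 18*t/25 - 9*sin(8*t/5)*cos(8*t/5)/20

The Itô integral of a deterministic integrand f(s) has mean 0 because each increment f(s) * (B_{s+ds} - B_s) has mean 0. By the Itô isometry:
  Var( int_0^t f(s) dB_s ) = E[ (int_0^t f(s) dB_s)^2 ] = int_0^t f(s)^2 ds.
Here f(s) = 6*sin(8*s/5)/5, so f(s)^2 = 36*sin(8*s/5)^2/25. Integrate:
  int_0^t (36*sin(8*s/5)^2/25) ds = 18*t/25 - 9*sin(8*t/5)*cos(8*t/5)/20.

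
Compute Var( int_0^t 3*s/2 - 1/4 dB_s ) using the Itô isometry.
Var = t*(12*t^2 - 6*t + 1)/16

The Itô integral of a deterministic integrand f(s) has mean 0 because each increment f(s) * (B_{s+ds} - B_s) has mean 0. By the Itô isometry:
  Var( int_0^t f(s) dB_s ) = E[ (int_0^t f(s) dB_s)^2 ] = int_0^t f(s)^2 ds.
Here f(s) = 3*s/2 - 1/4, so f(s)^2 = (6*s - 1)^2/16. Integrate:
  int_0^t ((6*s - 1)^2/16) ds = t*(12*t^2 - 6*t + 1)/16.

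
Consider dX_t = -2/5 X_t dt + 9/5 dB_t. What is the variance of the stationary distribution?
lim Var(X_t) = 81/20

The OU SDE dX = -theta X dt + sigma dB admits the integrating factor exp(theta t): d(exp(theta t) X_t) = sigma exp(theta t) dB_t. Integrating from 0 to t gives X_t = x_0 * exp(-theta t) + sigma * int_0^t exp(-theta (t-s)) dB_s for any initial x_0. The Itô integral has variance (by the Itô isometry) sigma^2 * int_0^t exp(-2 theta (t - s)) ds = sigma^2 * (1 - exp(-2 theta t)) / (2 theta), independent of x_0.
With theta = 2/5, sigma = 9/5:
  Var(X_t) = (9/5)^2 * (1 - exp(-2*2/5 t)) / (2 * 2/5) = 81/20 - 81*exp(-4*t/5)/20.
As t -> infinity, exp(-2*2/5 t) -> 0, so the stationary variance is sigma^2 / (2 theta) = 81/20.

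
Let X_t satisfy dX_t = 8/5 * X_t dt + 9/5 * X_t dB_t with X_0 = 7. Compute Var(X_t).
Var(X_t) = 49*(exp(81*t/25) - 1)*exp(16*t/5)

For GBM dX = mu X dt + sigma X dB with X_0 = x_0, apply Itô to Y = log X: dY = (mu - sigma^2/2) dt + sigma dB, so Y_t = log(x_0) + (mu - sigma^2/2) t + sigma B_t and hence X_t = x_0 * exp((mu - sigma^2/2) t + sigma B_t).
With mu = 8/5, sigma = 9/5, x_0 = 7, this gives:
  X_t = 7 * exp((-1/50) * t + (9/5) * B_t).
Since sigma*B_t ~ Normal(0, sigma^2 t), E[exp(sigma*B_t)] = exp(sigma^2 t / 2); so E[X_t] = x_0 * exp((mu - sigma^2/2) t) * exp(sigma^2 t / 2) = x_0 * exp(mu t) = 7*exp(8*t/5).
Var(X_t) = E[X_t^2] - (E[X_t])^2 = x_0^2 * exp(2 mu t) * (exp(sigma^2 t) - 1) = 49*(exp(81*t/25) - 1)*exp(16*t/5).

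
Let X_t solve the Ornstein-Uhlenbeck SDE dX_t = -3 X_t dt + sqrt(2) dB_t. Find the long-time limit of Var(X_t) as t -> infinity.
lim Var(X_t) = 1/3

The OU SDE dX = -theta X dt + sigma dB admits the integrating factor exp(theta t): d(exp(theta t) X_t) = sigma exp(theta t) dB_t. Integrating from 0 to t gives X_t = x_0 * exp(-theta t) + sigma * int_0^t exp(-theta (t-s)) dB_s for any initial x_0. The Itô integral has variance (by the Itô isometry) sigma^2 * int_0^t exp(-2 theta (t - s)) ds = sigma^2 * (1 - exp(-2 theta t)) / (2 theta), independent of x_0.
With theta = 3, sigma = sqrt(2):
  Var(X_t) = (sqrt(2))^2 * (1 - exp(-2*3 t)) / (2 * 3) = 1/3 - exp(-6*t)/3.
As t -> infinity, exp(-2*3 t) -> 0, so the stationary variance is sigma^2 / (2 theta) = 1/3.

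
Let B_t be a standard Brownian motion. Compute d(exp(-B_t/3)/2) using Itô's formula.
d(exp(-B_t/3)/2) = (exp(-B_t/3)/36) dt + (-exp(-B_t/3)/6) dB_t

Itô's formula for f(B_t) gives d f(B_t) = f'(B_t) dB_t + (1/2) f''(B_t) dt. Compute derivatives of f(x) = exp(-x/3)/2:
  f'(x)  = -exp(-x/3)/6
  f''(x) = exp(-x/3)/18
Substitute x = B_t and multiply the f'' term by 1/2:
  drift     = (1/2) * (exp(-x/3)/18) evaluated at B_t = exp(-B_t/3)/36
  diffusion = (-exp(-x/3)/6) evaluated at B_t = -exp(-B_t/3)/6
Therefore d(exp(-B_t/3)/2) = (exp(-B_t/3)/36) dt + (-exp(-B_t/3)/6) dB_t.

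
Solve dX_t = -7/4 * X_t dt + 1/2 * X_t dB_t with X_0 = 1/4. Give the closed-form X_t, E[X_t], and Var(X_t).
X_t = 1/4 * exp((-15/8) t + (1/2) B_t); E[X_t] = exp(-7*t/4)/4; Var(X_t) = (exp(t/4) - 1)*exp(-7*t/2)/16

For GBM dX = mu X dt + sigma X dB with X_0 = x_0, apply Itô to Y = log X: dY = (mu - sigma^2/2) dt + sigma dB, so Y_t = log(x_0) + (mu - sigma^2/2) t + sigma B_t and hence X_t = x_0 * exp((mu - sigma^2/2) t + sigma B_t).
With mu = -7/4, sigma = 1/2, x_0 = 1/4, this gives:
  X_t = 1/4 * exp((-15/8) * t + (1/2) * B_t).
Since sigma*B_t ~ Normal(0, sigma^2 t), E[exp(sigma*B_t)] = exp(sigma^2 t / 2); so E[X_t] = x_0 * exp((mu - sigma^2/2) t) * exp(sigma^2 t / 2) = x_0 * exp(mu t) = exp(-7*t/4)/4.
Var(X_t) = E[X_t^2] - (E[X_t])^2 = x_0^2 * exp(2 mu t) * (exp(sigma^2 t) - 1) = (exp(t/4) - 1)*exp(-7*t/2)/16.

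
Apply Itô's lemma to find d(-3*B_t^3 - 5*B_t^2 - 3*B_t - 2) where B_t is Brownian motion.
d(-3*B_t^3 - 5*B_t^2 - 3*B_t - 2) = (-9*B_t - 5) dt + (-9*B_t^2 - 10*B_t - 3) dB_t

Itô's formula for f(B_t) gives d f(B_t) = f'(B_t) dB_t + (1/2) f''(B_t) dt. Compute derivatives of f(x) = -3*x^3 - 5*x^2 - 3*x - 2:
  f'(x)  = -9*x^2 - 10*x - 3
  f''(x) = -18*x - 10
Substitute x = B_t and multiply the f'' term by 1/2:
  drift     = (1/2) * (-18*x - 10) evaluated at B_t = -9*B_t - 5
  diffusion = (-9*x^2 - 10*x - 3) evaluated at B_t = -9*B_t^2 - 10*B_t - 3
Therefore d(-3*B_t^3 - 5*B_t^2 - 3*B_t - 2) = (-9*B_t - 5) dt + (-9*B_t^2 - 10*B_t - 3) dB_t.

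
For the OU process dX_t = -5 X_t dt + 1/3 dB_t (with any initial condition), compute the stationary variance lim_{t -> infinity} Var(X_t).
lim Var(X_t) = 1/90

The OU SDE dX = -theta X dt + sigma dB admits the integrating factor exp(theta t): d(exp(theta t) X_t) = sigma exp(theta t) dB_t. Integrating from 0 to t gives X_t = x_0 * exp(-theta t) + sigma * int_0^t exp(-theta (t-s)) dB_s for any initial x_0. The Itô integral has variance (by the Itô isometry) sigma^2 * int_0^t exp(-2 theta (t - s)) ds = sigma^2 * (1 - exp(-2 theta t)) / (2 theta), independent of x_0.
With theta = 5, sigma = 1/3:
  Var(X_t) = (1/3)^2 * (1 - exp(-2*5 t)) / (2 * 5) = 1/90 - exp(-10*t)/90.
As t -> infinity, exp(-2*5 t) -> 0, so the stationary variance is sigma^2 / (2 theta) = 1/90.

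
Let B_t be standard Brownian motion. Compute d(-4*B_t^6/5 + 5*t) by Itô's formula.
d(-4*B_t^6/5 + 5*t) = (5 - 12*B_t^4) dt + (-24*B_t^5/5) dB_t

Itô's formula for f(t, x): d f(t, B_t) = (f_t + (1/2) f_xx) dt + f_x dB_t. Compute partials of f(t, x) = 5*t - 4*x^6/5:
  f_t(t,x)  = 5
  f_x(t,x)  = -24*x^5/5
  f_xx(t,x) = -24*x^4
Assemble drift = f_t + (1/2) f_xx = 5 - 12*x^4 and diffusion = f_x = -24*x^5/5. Substituting x = B_t:
  d(-4*B_t^6/5 + 5*t) = (5 - 12*B_t^4) dt + (-24*B_t^5/5) dB_t.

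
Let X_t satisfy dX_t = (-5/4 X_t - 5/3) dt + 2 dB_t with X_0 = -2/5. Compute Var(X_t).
Var(X_t) = 8/5 - 8*exp(-5*t/2)/5

The variance V(t) = Var(X_t) satisfies V'(t) = 2 a V(t) + c^2 with V(0) = 0 (drift coefficient is linear in X, diffusion is constant). With a = -5/4, c = 2, the solution is
  V(t) = (c^2 / (2 a)) * (exp(2 a t) - 1)
       = (2^2 / (2*(-5/4))) * (exp((-5/2) t) - 1)
       = 8/5 - 8*exp(-5*t/2)/5.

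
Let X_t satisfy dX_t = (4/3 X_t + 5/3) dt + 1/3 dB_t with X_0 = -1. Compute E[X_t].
E[X_t] = exp(4*t/3)/4 - 5/4

Taking expectations and using E[dB_t] = 0, the mean m(t) = E[X_t] satisfies the ODE m'(t) = a m(t) + b with m(0) = x_0. With a = 4/3, b = 5/3, x_0 = -1, the solution is
  m(t) = x_0 * exp(a t) + (b/a) * (exp(a t) - 1)
       = (-1) * exp((4/3) t) + ((5/3)/(4/3)) * (exp((4/3) t) - 1)
       = exp(4*t/3)/4 - 5/4.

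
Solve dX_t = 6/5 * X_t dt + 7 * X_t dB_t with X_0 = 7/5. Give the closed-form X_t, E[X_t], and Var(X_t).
X_t = 7/5 * exp((-233/10) t + (7) B_t); E[X_t] = 7*exp(6*t/5)/5; Var(X_t) = 49*(exp(49*t) - 1)*exp(12*t/5)/25

For GBM dX = mu X dt + sigma X dB with X_0 = x_0, apply Itô to Y = log X: dY = (mu - sigma^2/2) dt + sigma dB, so Y_t = log(x_0) + (mu - sigma^2/2) t + sigma B_t and hence X_t = x_0 * exp((mu - sigma^2/2) t + sigma B_t).
With mu = 6/5, sigma = 7, x_0 = 7/5, this gives:
  X_t = 7/5 * exp((-233/10) * t + (7) * B_t).
Since sigma*B_t ~ Normal(0, sigma^2 t), E[exp(sigma*B_t)] = exp(sigma^2 t / 2); so E[X_t] = x_0 * exp((mu - sigma^2/2) t) * exp(sigma^2 t / 2) = x_0 * exp(mu t) = 7*exp(6*t/5)/5.
Var(X_t) = E[X_t^2] - (E[X_t])^2 = x_0^2 * exp(2 mu t) * (exp(sigma^2 t) - 1) = 49*(exp(49*t) - 1)*exp(12*t/5)/25.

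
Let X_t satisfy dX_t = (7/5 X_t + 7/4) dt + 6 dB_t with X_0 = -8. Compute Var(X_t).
Var(X_t) = 90*exp(14*t/5)/7 - 90/7

The variance V(t) = Var(X_t) satisfies V'(t) = 2 a V(t) + c^2 with V(0) = 0 (drift coefficient is linear in X, diffusion is constant). With a = 7/5, c = 6, the solution is
  V(t) = (c^2 / (2 a)) * (exp(2 a t) - 1)
       = (6^2 / (2*(7/5))) * (exp((14/5) t) - 1)
       = 90*exp(14*t/5)/7 - 90/7.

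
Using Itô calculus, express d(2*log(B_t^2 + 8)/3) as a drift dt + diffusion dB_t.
d(2*log(B_t^2 + 8)/3) = (2*(8 - B_t^2)/(3*(B_t^2 + 8)^2)) dt + (4*B_t/(3*(B_t^2 + 8))) dB_t

Itô's formula for f(B_t) gives d f(B_t) = f'(B_t) dB_t + (1/2) f''(B_t) dt. Compute derivatives of f(x) = 2*log(x^2 + 8)/3:
  f'(x)  = 4*x/(3*(x^2 + 8))
  f''(x) = 4*(8 - x^2)/(3*(x^2 + 8)^2)
Substitute x = B_t and multiply the f'' term by 1/2:
  drift     = (1/2) * (4*(8 - x^2)/(3*(x^2 + 8)^2)) evaluated at B_t = 2*(8 - B_t^2)/(3*(B_t^2 + 8)^2)
  diffusion = (4*x/(3*(x^2 + 8))) evaluated at B_t = 4*B_t/(3*(B_t^2 + 8))
Therefore d(2*log(B_t^2 + 8)/3) = (2*(8 - B_t^2)/(3*(B_t^2 + 8)^2)) dt + (4*B_t/(3*(B_t^2 + 8))) dB_t.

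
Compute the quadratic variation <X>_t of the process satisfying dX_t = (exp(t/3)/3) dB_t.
<X>_t = exp(2*t/3)/6 - 1/6

For an Itô process dX_t = a(t) dt + b(t) dB_t, the quadratic variation is <X>_t = int_0^t b(s)^2 ds (the drift term does not contribute). Here b(s) = exp(s/3)/3, so
  b(s)^2 = exp(2*s/3)/9.
Integrating from 0 to t:
  <X>_t = int_0^t (exp(2*s/3)/9) ds = exp(2*t/3)/6 - 1/6.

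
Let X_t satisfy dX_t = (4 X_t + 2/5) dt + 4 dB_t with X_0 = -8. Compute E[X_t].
E[X_t] = -79*exp(4*t)/10 - 1/10

Taking expectations and using E[dB_t] = 0, the mean m(t) = E[X_t] satisfies the ODE m'(t) = a m(t) + b with m(0) = x_0. With a = 4, b = 2/5, x_0 = -8, the solution is
  m(t) = x_0 * exp(a t) + (b/a) * (exp(a t) - 1)
       = (-8) * exp(4 t) + ((2/5)/4) * (exp(4 t) - 1)
       = -79*exp(4*t)/10 - 1/10.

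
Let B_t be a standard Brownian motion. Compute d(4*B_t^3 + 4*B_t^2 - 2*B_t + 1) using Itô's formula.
d(4*B_t^3 + 4*B_t^2 - 2*B_t + 1) = (12*B_t + 4) dt + (12*B_t^2 + 8*B_t - 2) dB_t

Itô's formula for f(B_t) gives d f(B_t) = f'(B_t) dB_t + (1/2) f''(B_t) dt. Compute derivatives of f(x) = 4*x^3 + 4*x^2 - 2*x + 1:
  f'(x)  = 12*x^2 + 8*x - 2
  f''(x) = 24*x + 8
Substitute x = B_t and multiply the f'' term by 1/2:
  drift     = (1/2) * (24*x + 8) evaluated at B_t = 12*B_t + 4
  diffusion = (12*x^2 + 8*x - 2) evaluated at B_t = 12*B_t^2 + 8*B_t - 2
Therefore d(4*B_t^3 + 4*B_t^2 - 2*B_t + 1) = (12*B_t + 4) dt + (12*B_t^2 + 8*B_t - 2) dB_t.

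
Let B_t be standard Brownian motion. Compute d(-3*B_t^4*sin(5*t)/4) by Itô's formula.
d(-3*B_t^4*sin(5*t)/4) = (-3*B_t^2*(5*B_t^2*cos(5*t) + 6*sin(5*t))/4) dt + (-3*B_t^3*sin(5*t)) dB_t

Itô's formula for f(t, x): d f(t, B_t) = (f_t + (1/2) f_xx) dt + f_x dB_t. Compute partials of f(t, x) = -3*x^4*sin(5*t)/4:
  f_t(t,x)  = -15*x^4*cos(5*t)/4
  f_x(t,x)  = -3*x^3*sin(5*t)
  f_xx(t,x) = -9*x^2*sin(5*t)
Assemble drift = f_t + (1/2) f_xx = -3*x^2*(5*x^2*cos(5*t) + 6*sin(5*t))/4 and diffusion = f_x = -3*x^3*sin(5*t). Substituting x = B_t:
  d(-3*B_t^4*sin(5*t)/4) = (-3*B_t^2*(5*B_t^2*cos(5*t) + 6*sin(5*t))/4) dt + (-3*B_t^3*sin(5*t)) dB_t.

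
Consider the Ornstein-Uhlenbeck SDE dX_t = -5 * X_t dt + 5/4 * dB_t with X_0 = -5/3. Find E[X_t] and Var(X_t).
E[X_t] = -5*exp(-5*t)/3; Var(X_t) = 5/32 - 5*exp(-10*t)/32

The OU SDE dX = -theta X dt + sigma dB admits the integrating factor exp(theta t): d(exp(theta t) X_t) = sigma exp(theta t) dB_t. Integrating from 0 to t:
  X_t = x_0 * exp(-theta t) + sigma * int_0^t exp(-theta (t-s)) dB_s.
The Itô integral has mean 0 and (by the Itô isometry) variance sigma^2 * int_0^t exp(-2 theta (t - s)) ds = sigma^2 * (1 - exp(-2 theta t)) / (2 theta).
With theta = 5, sigma = 5/4, x_0 = -5/3:
  E[X_t] = -5/3 * exp(-5 t) = -5*exp(-5*t)/3
  Var(X_t) = (5/4)^2 * (1 - exp(-2*5 t)) / (2 * 5) = 5/32 - 5*exp(-10*t)/32.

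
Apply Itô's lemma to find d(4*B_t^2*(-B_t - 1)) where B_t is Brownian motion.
d(4*B_t^2*(-B_t - 1)) = (-12*B_t - 4) dt + (4*B_t*(-3*B_t - 2)) dB_t

Itô's formula for f(B_t) gives d f(B_t) = f'(B_t) dB_t + (1/2) f''(B_t) dt. Compute derivatives of f(x) = 4*x^2*(-x - 1):
  f'(x)  = 4*x*(-3*x - 2)
  f''(x) = -24*x - 8
Substitute x = B_t and multiply the f'' term by 1/2:
  drift     = (1/2) * (-24*x - 8) evaluated at B_t = -12*B_t - 4
  diffusion = (4*x*(-3*x - 2)) evaluated at B_t = 4*B_t*(-3*B_t - 2)
Therefore d(4*B_t^2*(-B_t - 1)) = (-12*B_t - 4) dt + (4*B_t*(-3*B_t - 2)) dB_t.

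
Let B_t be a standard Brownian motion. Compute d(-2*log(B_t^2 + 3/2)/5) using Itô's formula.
d(-2*log(B_t^2 + 3/2)/5) = (4*(2*B_t^2 - 3)/(5*(2*B_t^2 + 3)^2)) dt + (-8*B_t/(10*B_t^2 + 15)) dB_t

Itô's formula for f(B_t) gives d f(B_t) = f'(B_t) dB_t + (1/2) f''(B_t) dt. Compute derivatives of f(x) = -2*log(x^2 + 3/2)/5:
  f'(x)  = -8*x/(10*x^2 + 15)
  f''(x) = 8*(2*x^2 - 3)/(5*(2*x^2 + 3)^2)
Substitute x = B_t and multiply the f'' term by 1/2:
  drift     = (1/2) * (8*(2*x^2 - 3)/(5*(2*x^2 + 3)^2)) evaluated at B_t = 4*(2*B_t^2 - 3)/(5*(2*B_t^2 + 3)^2)
  diffusion = (-8*x/(10*x^2 + 15)) evaluated at B_t = -8*B_t/(10*B_t^2 + 15)
Therefore d(-2*log(B_t^2 + 3/2)/5) = (4*(2*B_t^2 - 3)/(5*(2*B_t^2 + 3)^2)) dt + (-8*B_t/(10*B_t^2 + 15)) dB_t.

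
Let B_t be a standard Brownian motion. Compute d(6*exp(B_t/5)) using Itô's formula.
d(6*exp(B_t/5)) = (3*exp(B_t/5)/25) dt + (6*exp(B_t/5)/5) dB_t

Itô's formula for f(B_t) gives d f(B_t) = f'(B_t) dB_t + (1/2) f''(B_t) dt. Compute derivatives of f(x) = 6*exp(x/5):
  f'(x)  = 6*exp(x/5)/5
  f''(x) = 6*exp(x/5)/25
Substitute x = B_t and multiply the f'' term by 1/2:
  drift     = (1/2) * (6*exp(x/5)/25) evaluated at B_t = 3*exp(B_t/5)/25
  diffusion = (6*exp(x/5)/5) evaluated at B_t = 6*exp(B_t/5)/5
Therefore d(6*exp(B_t/5)) = (3*exp(B_t/5)/25) dt + (6*exp(B_t/5)/5) dB_t.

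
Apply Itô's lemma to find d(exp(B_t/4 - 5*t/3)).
d(exp(B_t/4 - 5*t/3)) = (-157*exp(B_t/4 - 5*t/3)/96) dt + (exp(B_t/4 - 5*t/3)/4) dB_t

Itô's formula for f(t, x): d f(t, B_t) = (f_t + (1/2) f_xx) dt + f_x dB_t. Compute partials of f(t, x) = exp(-5*t/3 + x/4):
  f_t(t,x)  = -5*exp(-5*t/3 + x/4)/3
  f_x(t,x)  = exp(-5*t/3 + x/4)/4
  f_xx(t,x) = exp(-5*t/3 + x/4)/16
Assemble drift = f_t + (1/2) f_xx = -157*exp(-5*t/3 + x/4)/96 and diffusion = f_x = exp(-5*t/3 + x/4)/4. Substituting x = B_t:
  d(exp(B_t/4 - 5*t/3)) = (-157*exp(B_t/4 - 5*t/3)/96) dt + (exp(B_t/4 - 5*t/3)/4) dB_t.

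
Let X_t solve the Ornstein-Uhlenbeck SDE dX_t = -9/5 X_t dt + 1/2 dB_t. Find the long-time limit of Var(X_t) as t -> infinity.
lim Var(X_t) = 5/72

The OU SDE dX = -theta X dt + sigma dB admits the integrating factor exp(theta t): d(exp(theta t) X_t) = sigma exp(theta t) dB_t. Integrating from 0 to t gives X_t = x_0 * exp(-theta t) + sigma * int_0^t exp(-theta (t-s)) dB_s for any initial x_0. The Itô integral has variance (by the Itô isometry) sigma^2 * int_0^t exp(-2 theta (t - s)) ds = sigma^2 * (1 - exp(-2 theta t)) / (2 theta), independent of x_0.
With theta = 9/5, sigma = 1/2:
  Var(X_t) = (1/2)^2 * (1 - exp(-2*9/5 t)) / (2 * 9/5) = 5/72 - 5*exp(-18*t/5)/72.
As t -> infinity, exp(-2*9/5 t) -> 0, so the stationary variance is sigma^2 / (2 theta) = 5/72.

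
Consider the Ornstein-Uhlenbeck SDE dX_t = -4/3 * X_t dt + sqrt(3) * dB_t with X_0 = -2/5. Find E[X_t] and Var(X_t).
E[X_t] = -2*exp(-4*t/3)/5; Var(X_t) = 9/8 - 9*exp(-8*t/3)/8

The OU SDE dX = -theta X dt + sigma dB admits the integrating factor exp(theta t): d(exp(theta t) X_t) = sigma exp(theta t) dB_t. Integrating from 0 to t:
  X_t = x_0 * exp(-theta t) + sigma * int_0^t exp(-theta (t-s)) dB_s.
The Itô integral has mean 0 and (by the Itô isometry) variance sigma^2 * int_0^t exp(-2 theta (t - s)) ds = sigma^2 * (1 - exp(-2 theta t)) / (2 theta).
With theta = 4/3, sigma = sqrt(3), x_0 = -2/5:
  E[X_t] = -2/5 * exp(-4/3 t) = -2*exp(-4*t/3)/5
  Var(X_t) = (sqrt(3))^2 * (1 - exp(-2*4/3 t)) / (2 * 4/3) = 9/8 - 9*exp(-8*t/3)/8.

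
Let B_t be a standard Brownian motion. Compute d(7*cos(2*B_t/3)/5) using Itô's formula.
d(7*cos(2*B_t/3)/5) = (-14*cos(2*B_t/3)/45) dt + (-14*sin(2*B_t/3)/15) dB_t

Itô's formula for f(B_t) gives d f(B_t) = f'(B_t) dB_t + (1/2) f''(B_t) dt. Compute derivatives of f(x) = 7*cos(2*x/3)/5:
  f'(x)  = -14*sin(2*x/3)/15
  f''(x) = -28*cos(2*x/3)/45
Substitute x = B_t and multiply the f'' term by 1/2:
  drift     = (1/2) * (-28*cos(2*x/3)/45) evaluated at B_t = -14*cos(2*B_t/3)/45
  diffusion = (-14*sin(2*x/3)/15) evaluated at B_t = -14*sin(2*B_t/3)/15
Therefore d(7*cos(2*B_t/3)/5) = (-14*cos(2*B_t/3)/45) dt + (-14*sin(2*B_t/3)/15) dB_t.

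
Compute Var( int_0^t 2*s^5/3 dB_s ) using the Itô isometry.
Var = 4*t^11/99

The Itô integral of a deterministic integrand f(s) has mean 0 because each increment f(s) * (B_{s+ds} - B_s) has mean 0. By the Itô isometry:
  Var( int_0^t f(s) dB_s ) = E[ (int_0^t f(s) dB_s)^2 ] = int_0^t f(s)^2 ds.
Here f(s) = 2*s^5/3, so f(s)^2 = 4*s^10/9. Integrate:
  int_0^t (4*s^10/9) ds = 4*t^11/99.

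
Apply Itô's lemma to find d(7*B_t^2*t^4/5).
d(7*B_t^2*t^4/5) = (7*t^3*(4*B_t^2 + t)/5) dt + (14*B_t*t^4/5) dB_t

Itô's formula for f(t, x): d f(t, B_t) = (f_t + (1/2) f_xx) dt + f_x dB_t. Compute partials of f(t, x) = 7*t^4*x^2/5:
  f_t(t,x)  = 28*t^3*x^2/5
  f_x(t,x)  = 14*t^4*x/5
  f_xx(t,x) = 14*t^4/5
Assemble drift = f_t + (1/2) f_xx = 7*t^3*(t + 4*x^2)/5 and diffusion = f_x = 14*t^4*x/5. Substituting x = B_t:
  d(7*B_t^2*t^4/5) = (7*t^3*(4*B_t^2 + t)/5) dt + (14*B_t*t^4/5) dB_t.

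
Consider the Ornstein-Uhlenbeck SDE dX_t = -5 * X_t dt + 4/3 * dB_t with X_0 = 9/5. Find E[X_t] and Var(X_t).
E[X_t] = 9*exp(-5*t)/5; Var(X_t) = 8/45 - 8*exp(-10*t)/45

The OU SDE dX = -theta X dt + sigma dB admits the integrating factor exp(theta t): d(exp(theta t) X_t) = sigma exp(theta t) dB_t. Integrating from 0 to t:
  X_t = x_0 * exp(-theta t) + sigma * int_0^t exp(-theta (t-s)) dB_s.
The Itô integral has mean 0 and (by the Itô isometry) variance sigma^2 * int_0^t exp(-2 theta (t - s)) ds = sigma^2 * (1 - exp(-2 theta t)) / (2 theta).
With theta = 5, sigma = 4/3, x_0 = 9/5:
  E[X_t] = 9/5 * exp(-5 t) = 9*exp(-5*t)/5
  Var(X_t) = (4/3)^2 * (1 - exp(-2*5 t)) / (2 * 5) = 8/45 - 8*exp(-10*t)/45.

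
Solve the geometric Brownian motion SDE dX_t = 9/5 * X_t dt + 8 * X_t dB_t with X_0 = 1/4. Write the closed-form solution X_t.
X_t = 1/4 * exp((-151/5) * t + (8) * B_t)

For GBM dX = mu X dt + sigma X dB with X_0 = x_0, apply Itô to Y = log X: dY = (mu - sigma^2/2) dt + sigma dB, so Y_t = log(x_0) + (mu - sigma^2/2) t + sigma B_t and hence X_t = x_0 * exp((mu - sigma^2/2) t + sigma B_t).
With mu = 9/5, sigma = 8, x_0 = 1/4, this gives:
  X_t = 1/4 * exp((-151/5) * t + (8) * B_t).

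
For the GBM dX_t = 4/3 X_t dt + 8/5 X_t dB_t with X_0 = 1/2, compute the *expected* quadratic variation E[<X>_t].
E[<X>_t] = 6*exp(392*t/75)/49 - 6/49

<X>_t = int_0^t ((8/5) * X_s)^2 ds. Taking expectation inside the integral: E[<X>_t] = (8/5)^2 * int_0^t E[X_s^2] ds. For GBM, E[X_s^2] = x_0^2 * exp((2 mu + sigma^2) s). Integrating:
  E[<X>_t] = (8/5)^2 * (1/2)^2 * (exp((2*(4/3) + (8/5)^2) t) - 1) / (2*(4/3) + (8/5)^2)
           = (8/5)^2 * (1/2)^2 * (exp((392/75) t) - 1) / (392/75) = 6*exp(392*t/75)/49 - 6/49.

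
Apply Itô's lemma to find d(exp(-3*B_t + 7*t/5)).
d(exp(-3*B_t + 7*t/5)) = (59*exp(-3*B_t + 7*t/5)/10) dt + (-3*exp(-3*B_t + 7*t/5)) dB_t

Itô's formula for f(t, x): d f(t, B_t) = (f_t + (1/2) f_xx) dt + f_x dB_t. Compute partials of f(t, x) = exp(7*t/5 - 3*x):
  f_t(t,x)  = 7*exp(7*t/5 - 3*x)/5
  f_x(t,x)  = -3*exp(7*t/5 - 3*x)
  f_xx(t,x) = 9*exp(7*t/5 - 3*x)
Assemble drift = f_t + (1/2) f_xx = 59*exp(7*t/5 - 3*x)/10 and diffusion = f_x = -3*exp(7*t/5 - 3*x). Substituting x = B_t:
  d(exp(-3*B_t + 7*t/5)) = (59*exp(-3*B_t + 7*t/5)/10) dt + (-3*exp(-3*B_t + 7*t/5)) dB_t.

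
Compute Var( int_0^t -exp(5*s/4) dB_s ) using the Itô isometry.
Var = 2*exp(5*t/2)/5 - 2/5

The Itô integral of a deterministic integrand f(s) has mean 0 because each increment f(s) * (B_{s+ds} - B_s) has mean 0. By the Itô isometry:
  Var( int_0^t f(s) dB_s ) = E[ (int_0^t f(s) dB_s)^2 ] = int_0^t f(s)^2 ds.
Here f(s) = -exp(5*s/4), so f(s)^2 = exp(5*s/2). Integrate:
  int_0^t (exp(5*s/2)) ds = 2*exp(5*t/2)/5 - 2/5.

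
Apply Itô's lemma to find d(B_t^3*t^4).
d(B_t^3*t^4) = (B_t*t^3*(4*B_t^2 + 3*t)) dt + (3*B_t^2*t^4) dB_t

Itô's formula for f(t, x): d f(t, B_t) = (f_t + (1/2) f_xx) dt + f_x dB_t. Compute partials of f(t, x) = t^4*x^3:
  f_t(t,x)  = 4*t^3*x^3
  f_x(t,x)  = 3*t^4*x^2
  f_xx(t,x) = 6*t^4*x
Assemble drift = f_t + (1/2) f_xx = t^3*x*(3*t + 4*x^2) and diffusion = f_x = 3*t^4*x^2. Substituting x = B_t:
  d(B_t^3*t^4) = (B_t*t^3*(4*B_t^2 + 3*t)) dt + (3*B_t^2*t^4) dB_t.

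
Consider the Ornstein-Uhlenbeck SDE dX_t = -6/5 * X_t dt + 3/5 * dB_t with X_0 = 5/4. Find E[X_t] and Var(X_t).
E[X_t] = 5*exp(-6*t/5)/4; Var(X_t) = 3/20 - 3*exp(-12*t/5)/20

The OU SDE dX = -theta X dt + sigma dB admits the integrating factor exp(theta t): d(exp(theta t) X_t) = sigma exp(theta t) dB_t. Integrating from 0 to t:
  X_t = x_0 * exp(-theta t) + sigma * int_0^t exp(-theta (t-s)) dB_s.
The Itô integral has mean 0 and (by the Itô isometry) variance sigma^2 * int_0^t exp(-2 theta (t - s)) ds = sigma^2 * (1 - exp(-2 theta t)) / (2 theta).
With theta = 6/5, sigma = 3/5, x_0 = 5/4:
  E[X_t] = 5/4 * exp(-6/5 t) = 5*exp(-6*t/5)/4
  Var(X_t) = (3/5)^2 * (1 - exp(-2*6/5 t)) / (2 * 6/5) = 3/20 - 3*exp(-12*t/5)/20.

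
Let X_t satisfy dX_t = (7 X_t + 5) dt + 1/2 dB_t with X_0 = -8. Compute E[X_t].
E[X_t] = -51*exp(7*t)/7 - 5/7

Taking expectations and using E[dB_t] = 0, the mean m(t) = E[X_t] satisfies the ODE m'(t) = a m(t) + b with m(0) = x_0. With a = 7, b = 5, x_0 = -8, the solution is
  m(t) = x_0 * exp(a t) + (b/a) * (exp(a t) - 1)
       = (-8) * exp(7 t) + (5/7) * (exp(7 t) - 1)
       = -51*exp(7*t)/7 - 5/7.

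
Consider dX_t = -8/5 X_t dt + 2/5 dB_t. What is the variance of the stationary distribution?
lim Var(X_t) = 1/20

The OU SDE dX = -theta X dt + sigma dB admits the integrating factor exp(theta t): d(exp(theta t) X_t) = sigma exp(theta t) dB_t. Integrating from 0 to t gives X_t = x_0 * exp(-theta t) + sigma * int_0^t exp(-theta (t-s)) dB_s for any initial x_0. The Itô integral has variance (by the Itô isometry) sigma^2 * int_0^t exp(-2 theta (t - s)) ds = sigma^2 * (1 - exp(-2 theta t)) / (2 theta), independent of x_0.
With theta = 8/5, sigma = 2/5:
  Var(X_t) = (2/5)^2 * (1 - exp(-2*8/5 t)) / (2 * 8/5) = 1/20 - exp(-16*t/5)/20.
As t -> infinity, exp(-2*8/5 t) -> 0, so the stationary variance is sigma^2 / (2 theta) = 1/20.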